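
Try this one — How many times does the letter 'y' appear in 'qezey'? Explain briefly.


Letter 'y' in 'qezey': found at position(s) 5 = 1 occurrence(s).

1


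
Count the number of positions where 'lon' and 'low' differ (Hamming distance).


Alignment:
Position 1: 'l' vs 'l' = match
Position 2: 'o' vs 'o' = match
Position 3: 'n' vs 'w' = DIFFER
Total differences: 1

1


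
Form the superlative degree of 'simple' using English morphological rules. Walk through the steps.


Apply superlative formation (ends in e: add -st): 'simple' -> 'simplest'.

simplest


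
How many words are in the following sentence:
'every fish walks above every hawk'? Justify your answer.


Split into words: every | fish | walks | above | every | hawk = 6 words.

6


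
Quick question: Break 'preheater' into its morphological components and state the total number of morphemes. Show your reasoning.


Step 1: Identify prefix: 'pre' (meaning: before)
Step 2: Identify root: 'heat'
Step 3: Identify suffix(es): 'er'
Decomposition: pre- (prefix: before) + heat (root) + -er (suffix: one who)
Total morphemes: 3

3 morphemes (pre- (prefix: before) + heat (root) + -er (suffix: one who))


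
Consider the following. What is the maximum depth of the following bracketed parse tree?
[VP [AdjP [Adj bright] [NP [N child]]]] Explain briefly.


Count bracket nesting levels:
'[' at pos 0: depth = 1
'[' at pos 4: depth = 2
'[' at pos 10: depth = 3
'[' at pos 23: depth = 3
'[' at pos 27: depth = 4
Maximum depth reached: 4

4


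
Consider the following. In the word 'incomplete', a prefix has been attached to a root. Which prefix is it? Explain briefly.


The word 'incomplete' = 'in' (prefix) + 'complete' (root). The prefix is 'in'.

in


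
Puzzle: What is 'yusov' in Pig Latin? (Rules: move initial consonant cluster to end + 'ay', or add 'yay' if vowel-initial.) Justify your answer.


'yusov': move consonant cluster 'y' to end and add 'ay': 'usovyay'.

usovyay


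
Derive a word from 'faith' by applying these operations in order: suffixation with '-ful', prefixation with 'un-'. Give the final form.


Step 1: Add suffix '-ful' to 'faith' = 'faithful'
Step 2: Add prefix 'un-' to 'faithful' = 'unfaithful'

unfaithful


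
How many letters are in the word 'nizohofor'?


Spell out 'nizohofor' and number each letter: n(1), i(2), z(3), o(4), h(5), o(6), f(7), o(8), r(9). Total: 9 letters.

9


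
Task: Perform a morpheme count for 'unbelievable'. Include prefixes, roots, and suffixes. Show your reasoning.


Decomposition: un- (prefix) + believe (root) + -able (suffix) = 3 morpheme(s)

3 morphemes


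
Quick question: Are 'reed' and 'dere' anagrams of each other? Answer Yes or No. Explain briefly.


Sorted letters of 'reed': 'deer'
Sorted letters of 'dere': 'deer'
They match.

Yes


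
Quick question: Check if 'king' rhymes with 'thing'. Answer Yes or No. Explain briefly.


Rime (stressed vowel + following sounds) of 'king': -ing = /ɪŋ/
Rime of 'thing': -ing = /ɪŋ/
/ɪŋ/ and /ɪŋ/ are the same ending sound, so the words rhyme.

Yes


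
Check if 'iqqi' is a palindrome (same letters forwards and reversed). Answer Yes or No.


Forward: 'iqqi'
Reversed: 'iqqi'
They are identical.

Yes


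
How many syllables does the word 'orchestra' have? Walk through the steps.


Break 'orchestra' into syllables: or-ches-tra -> or | ches | tra = 3 syllables

3 syllables


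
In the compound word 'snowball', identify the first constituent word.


Split 'snowball' into 'snow' + 'ball'. The first part is 'snow'.

snow


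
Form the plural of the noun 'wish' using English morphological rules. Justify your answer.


Apply rule: Add -es (sibilant/fricative ending). 'wish' becomes 'wishes'.

wishes


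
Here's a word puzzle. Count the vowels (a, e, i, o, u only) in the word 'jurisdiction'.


Vowels in 'jurisdiction': u, i, i, i, o = 5 vowels.

5


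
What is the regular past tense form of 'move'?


Apply rule: Add -d (word ends in -e). 'move' becomes 'moved'.

moved


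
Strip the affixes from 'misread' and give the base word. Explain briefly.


Remove prefix 'mis' from 'misread' to get root 'read'.

read


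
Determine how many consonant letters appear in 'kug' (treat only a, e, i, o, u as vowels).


Consonants in 'kug': k, g = 2 consonants.

2


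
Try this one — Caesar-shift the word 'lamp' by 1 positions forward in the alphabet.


Shift each letter by 1: l -> m, a -> b, m -> n, p -> q. Result: 'mbnq'.

mbnq


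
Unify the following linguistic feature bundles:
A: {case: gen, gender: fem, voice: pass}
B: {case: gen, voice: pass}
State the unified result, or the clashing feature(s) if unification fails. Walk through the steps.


Compare features:
case: A=gen vs B=gen -> unified: gen
gender: A=fem vs B=_ -> unified: fem
voice: A=pass vs B=pass -> unified: pass
No clashes found.

Unified: {case: gen, gender: fem, voice: pass}


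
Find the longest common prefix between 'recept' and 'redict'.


Compare from the start: 2 characters match: 're'. Mismatch at position 3: 'c' vs 'd'.

re


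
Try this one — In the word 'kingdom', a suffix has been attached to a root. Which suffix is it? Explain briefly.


The word 'kingdom' = 'king' (root) + '-dom' (suffix). The suffix is '-dom'.

dom


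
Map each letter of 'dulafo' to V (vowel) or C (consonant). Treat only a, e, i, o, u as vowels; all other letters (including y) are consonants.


Letter mapping: d = C, u = V, l = C, a = V, f = C, o = V.

CVCVCV


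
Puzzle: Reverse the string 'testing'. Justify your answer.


Reverse 'testing' character by character: 'gnitset'.

gnitset


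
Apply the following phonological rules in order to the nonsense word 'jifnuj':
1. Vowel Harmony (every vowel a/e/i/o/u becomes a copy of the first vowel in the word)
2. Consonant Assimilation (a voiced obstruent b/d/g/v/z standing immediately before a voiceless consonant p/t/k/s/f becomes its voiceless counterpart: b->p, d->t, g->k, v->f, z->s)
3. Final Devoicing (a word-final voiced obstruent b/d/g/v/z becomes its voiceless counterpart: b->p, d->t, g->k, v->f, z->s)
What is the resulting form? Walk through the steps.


Starting form: 'jifnuj'
Rule 1: Vowel Harmony: all vowels become 'i' (matching first vowel). 'jifnuj' -> 'jifnij'
Rule 2: Consonant Assimilation: no voiced obstruent (b/d/g/v/z) stands immediately before a voiceless consonant (p/t/k/s/f). No change.
Rule 3: Final Devoicing: final consonant 'j' is not one of the voiced obstruents b/d/g/v/z. No change.
Final form: 'jifnij'

jifnij


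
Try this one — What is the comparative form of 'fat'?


Apply comparative formation (double final consonant, add -er): 'fat' -> 'fatter'.

fatter


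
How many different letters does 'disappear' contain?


Unique letters in 'disappear': {a, d, e, i, p, r, s} = 7 distinct letters.

7


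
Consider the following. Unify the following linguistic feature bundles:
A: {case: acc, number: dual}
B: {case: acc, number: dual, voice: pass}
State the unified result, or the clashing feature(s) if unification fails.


Compare features:
case: A=acc vs B=acc -> unified: acc
number: A=dual vs B=dual -> unified: dual
voice: A=_ vs B=pass -> unified: pass
No clashes found.

Unified: {case: acc, number: dual, voice: pass}


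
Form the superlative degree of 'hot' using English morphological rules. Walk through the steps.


Apply superlative formation (double final consonant, add -est): 'hot' -> 'hottest'.

hottest


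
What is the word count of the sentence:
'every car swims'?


Split into words: every | car | swims = 3 words.

3


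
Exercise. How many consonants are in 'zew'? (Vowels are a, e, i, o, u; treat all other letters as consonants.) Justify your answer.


Consonants in 'zew': z, w = 2 consonants.

2


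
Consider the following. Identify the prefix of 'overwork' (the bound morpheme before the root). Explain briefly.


The word 'overwork' = 'over' (prefix) + 'work' (root). The prefix is 'over'.

over


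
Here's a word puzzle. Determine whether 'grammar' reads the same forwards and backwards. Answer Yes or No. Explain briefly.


Forward: 'grammar'
Reversed: 'rammarg'
They differ.

No


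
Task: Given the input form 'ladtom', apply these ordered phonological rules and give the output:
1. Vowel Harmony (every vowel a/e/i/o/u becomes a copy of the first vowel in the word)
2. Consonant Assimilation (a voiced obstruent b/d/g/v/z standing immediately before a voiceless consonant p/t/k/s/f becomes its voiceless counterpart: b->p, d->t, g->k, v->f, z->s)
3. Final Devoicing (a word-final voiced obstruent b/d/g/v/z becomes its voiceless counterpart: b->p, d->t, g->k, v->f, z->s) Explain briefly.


Starting form: 'ladtom'
Rule 1: Vowel Harmony: all vowels become 'a' (matching first vowel). 'ladtom' -> 'ladtam'
Rule 2: Consonant Assimilation: voiced obstruent before voiceless consonant becomes voiceless ('dt' -> 'tt'). 'ladtam' -> 'lattam'
Rule 3: Final Devoicing: final consonant 'm' is not one of the voiced obstruents b/d/g/v/z. No change.
Final form: 'lattam'

lattam


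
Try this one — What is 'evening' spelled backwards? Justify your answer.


Reverse 'evening' character by character: 'gnineve'.

gnineve


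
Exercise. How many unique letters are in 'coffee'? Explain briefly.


Unique letters in 'coffee': {c, e, f, o} = 4 distinct letters.

4


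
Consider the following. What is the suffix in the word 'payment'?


The word 'payment' = 'pay' (root) + '-ment' (suffix). The suffix is '-ment'.

ment


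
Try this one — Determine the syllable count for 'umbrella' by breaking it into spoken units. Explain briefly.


Break 'umbrella' into syllables: um-brel-la -> um | brel | la = 3 syllables

3 syllables


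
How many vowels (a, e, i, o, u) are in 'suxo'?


Vowels in 'suxo': u, o = 2 vowels.

2


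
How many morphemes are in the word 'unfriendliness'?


Decomposition: un- (prefix) + friend (root) + -ly (suffix) + -ness (suffix) = 4 morpheme(s)

4 morphemes


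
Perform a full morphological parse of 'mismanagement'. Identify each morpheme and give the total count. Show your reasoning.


Step 1: Identify prefix: 'mis' (meaning: wrongly)
Step 2: Identify root: 'manage'
Step 3: Identify suffix(es): 'ment'
Decomposition: mis- (prefix: wrongly) + manage (root) + -ment (suffix: action/result)
Total morphemes: 3

3 morphemes (mis- (prefix: wrongly) + manage (root) + -ment (suffix: action/result))


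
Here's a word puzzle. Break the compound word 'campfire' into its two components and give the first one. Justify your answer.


Split 'campfire' into 'camp' + 'fire'. The first part is 'camp'.

camp


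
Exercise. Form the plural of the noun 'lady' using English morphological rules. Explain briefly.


Apply rule: Change -y to -ies (consonant + y). 'lady' becomes 'ladies'.

ladies


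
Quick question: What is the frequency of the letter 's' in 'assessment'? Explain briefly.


Letter 's' in 'assessment': found at position(s) 2, 3, 5, 6 = 4 occurrence(s).

4


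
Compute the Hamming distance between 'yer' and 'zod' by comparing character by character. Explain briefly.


Alignment:
Position 1: 'y' vs 'z' = DIFFER
Position 2: 'e' vs 'o' = DIFFER
Position 3: 'r' vs 'd' = DIFFER
Total differences: 3

3


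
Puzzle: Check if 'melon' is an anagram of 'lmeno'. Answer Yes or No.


Sorted letters of 'melon': 'elmno'
Sorted letters of 'lmeno': 'elmno'
They match.

Yes


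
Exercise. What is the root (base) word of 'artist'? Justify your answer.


Remove suffix '-ist' from 'artist' to get root 'art'.

art


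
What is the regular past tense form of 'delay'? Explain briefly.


Apply rule: Add -ed. 'delay' becomes 'delayed'.

delayed


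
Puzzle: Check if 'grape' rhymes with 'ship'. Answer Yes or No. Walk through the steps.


Rime (stressed vowel + following sounds) of 'grape': -ape = /eɪp/
Rime of 'ship': -ip = /ɪp/
/eɪp/ and /ɪp/ are different ending sounds, so the words do not rhyme.

No


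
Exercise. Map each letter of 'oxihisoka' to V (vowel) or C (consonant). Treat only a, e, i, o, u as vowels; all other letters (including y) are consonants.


Letter mapping: o = V, x = C, i = V, h = C, i = V, s = C, o = V, k = C, a = V.

VCVCVCVCV


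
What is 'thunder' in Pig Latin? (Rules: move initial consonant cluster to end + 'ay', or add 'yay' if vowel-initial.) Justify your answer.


'thunder': move consonant cluster 'th' to end and add 'ay': 'underthay'.

underthay


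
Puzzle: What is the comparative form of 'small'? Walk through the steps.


Apply comparative formation (add -er): 'small' -> 'smaller'.

smaller


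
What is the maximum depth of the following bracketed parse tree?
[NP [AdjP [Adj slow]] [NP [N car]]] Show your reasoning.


Count bracket nesting levels:
'[' at pos 0: depth = 1
'[' at pos 4: depth = 2
'[' at pos 10: depth = 3
'[' at pos 22: depth = 2
'[' at pos 26: depth = 3
Maximum depth reached: 3

3


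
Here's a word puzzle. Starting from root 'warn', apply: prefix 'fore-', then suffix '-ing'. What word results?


Step 1: Add prefix 'fore-' to 'warn' = 'forewarn'
Step 2: Add suffix '-ing' to 'forewarn' = 'forewarning'

forewarning


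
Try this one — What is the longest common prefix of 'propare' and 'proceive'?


Compare from the start: 3 characters match: 'pro'. Mismatch at position 4: 'p' vs 'c'.

pro


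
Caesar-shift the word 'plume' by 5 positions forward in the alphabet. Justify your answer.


Shift each letter by 5: p -> u, l -> q, u -> z, m -> r, e -> j. Result: 'uqzrj'.

uqzrj


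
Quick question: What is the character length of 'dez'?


Spell out 'dez' and number each letter: d(1), e(2), z(3). Total: 3 letters.

3


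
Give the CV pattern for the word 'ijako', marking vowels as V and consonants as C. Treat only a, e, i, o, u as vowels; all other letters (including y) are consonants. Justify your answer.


Letter mapping: i = V, j = C, a = V, k = C, o = V.

VCVCV


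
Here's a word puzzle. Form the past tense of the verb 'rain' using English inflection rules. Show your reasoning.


Apply rule: Add -ed. 'rain' becomes 'rained'.

rained


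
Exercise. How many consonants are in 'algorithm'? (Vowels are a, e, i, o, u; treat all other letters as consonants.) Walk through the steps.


Consonants in 'algorithm': l, g, r, t, h, m = 6 consonants.

6


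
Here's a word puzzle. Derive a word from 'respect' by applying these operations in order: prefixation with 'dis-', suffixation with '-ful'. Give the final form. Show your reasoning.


Step 1: Add prefix 'dis-' to 'respect' = 'disrespect'
Step 2: Add suffix '-ful' to 'disrespect' = 'disrespectful'

disrespectful


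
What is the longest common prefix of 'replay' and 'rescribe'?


Compare from the start: 2 characters match: 're'. Mismatch at position 3: 'p' vs 's'.

re


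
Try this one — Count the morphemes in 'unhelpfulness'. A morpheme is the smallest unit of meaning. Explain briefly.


Decomposition: un- (prefix) + help (root) + -ful (suffix) + -ness (suffix) = 4 morpheme(s)

4 morphemes


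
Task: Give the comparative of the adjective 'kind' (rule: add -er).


Apply comparative formation (add -er): 'kind' -> 'kinder'.

kinder


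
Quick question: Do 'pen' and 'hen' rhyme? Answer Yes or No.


Rime (stressed vowel + following sounds) of 'pen': -en = /ɛn/
Rime of 'hen': -en = /ɛn/
/ɛn/ and /ɛn/ are the same ending sound, so the words rhyme.

Yes


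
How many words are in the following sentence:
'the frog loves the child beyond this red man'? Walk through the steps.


Split into words: the | frog | loves | the | child | beyond | this | red | man = 9 words.

9


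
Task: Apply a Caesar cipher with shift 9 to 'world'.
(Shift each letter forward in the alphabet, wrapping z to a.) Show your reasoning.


Shift each letter by 9: w -> f, o -> x, r -> a, l -> u, d -> m. Result: 'fxaum'.

fxaum


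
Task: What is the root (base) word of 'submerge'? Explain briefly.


Remove prefix 'sub' from 'submerge' to get root 'merge'.

merge


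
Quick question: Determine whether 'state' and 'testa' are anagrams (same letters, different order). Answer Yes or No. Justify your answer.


Sorted letters of 'state': 'aestt'
Sorted letters of 'testa': 'aestt'
They match.

Yes


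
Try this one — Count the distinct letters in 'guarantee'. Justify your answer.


Unique letters in 'guarantee': {a, e, g, n, r, t, u} = 7 distinct letters.

7


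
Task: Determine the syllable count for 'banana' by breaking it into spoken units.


Break 'banana' into syllables: ba-na-na -> ba | na | na = 3 syllables

3 syllables


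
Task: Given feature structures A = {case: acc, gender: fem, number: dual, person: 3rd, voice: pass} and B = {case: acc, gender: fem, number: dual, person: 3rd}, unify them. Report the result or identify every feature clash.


Compare features:
case: A=acc vs B=acc -> unified: acc
gender: A=fem vs B=fem -> unified: fem
number: A=dual vs B=dual -> unified: dual
person: A=3rd vs B=3rd -> unified: 3rd
voice: A=pass vs B=_ -> unified: pass
No clashes found.

Unified: {case: acc, gender: fem, number: dual, person: 3rd, voice: pass}


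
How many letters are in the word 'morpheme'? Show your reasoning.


Spell out 'morpheme' and number each letter: m(1), o(2), r(3), p(4), h(5), e(6), m(7), e(8). Total: 8 letters.

8


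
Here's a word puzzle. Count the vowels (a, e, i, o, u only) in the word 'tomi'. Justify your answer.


Vowels in 'tomi': o, i = 2 vowels.

2


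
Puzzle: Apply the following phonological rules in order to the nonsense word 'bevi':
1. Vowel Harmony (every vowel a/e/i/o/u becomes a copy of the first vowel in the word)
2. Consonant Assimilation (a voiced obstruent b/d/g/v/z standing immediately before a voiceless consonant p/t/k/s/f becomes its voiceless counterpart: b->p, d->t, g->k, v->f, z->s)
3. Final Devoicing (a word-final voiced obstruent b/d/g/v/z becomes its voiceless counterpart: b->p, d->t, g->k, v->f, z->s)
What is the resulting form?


Starting form: 'bevi'
Rule 1: Vowel Harmony: all vowels become 'e' (matching first vowel). 'bevi' -> 'beve'
Rule 2: Consonant Assimilation: no voiced obstruent (b/d/g/v/z) stands immediately before a voiceless consonant (p/t/k/s/f). No change.
Rule 3: Final Devoicing: the word ends in the vowel 'e', not a consonant. No change.
Final form: 'beve'

beve


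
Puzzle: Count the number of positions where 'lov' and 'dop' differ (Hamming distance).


Alignment:
Position 1: 'l' vs 'd' = DIFFER
Position 2: 'o' vs 'o' = match
Position 3: 'v' vs 'p' = DIFFER
Total differences: 2

2


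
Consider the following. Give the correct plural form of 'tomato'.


Apply rule: Add -es (consonant + o). 'tomato' becomes 'tomatoes'.

tomatoes


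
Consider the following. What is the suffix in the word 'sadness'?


The word 'sadness' = 'sad' (root) + '-ness' (suffix). The suffix is '-ness'.

ness


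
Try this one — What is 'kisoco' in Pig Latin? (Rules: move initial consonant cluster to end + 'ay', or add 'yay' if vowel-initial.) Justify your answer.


'kisoco': move consonant cluster 'k' to end and add 'ay': 'isocokay'.

isocokay


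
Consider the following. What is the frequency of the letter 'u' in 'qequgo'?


Letter 'u' in 'qequgo': found at position(s) 4 = 1 occurrence(s).

1


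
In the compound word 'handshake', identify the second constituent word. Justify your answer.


Split 'handshake' into 'hand' + 'shake'. The second part is 'shake'.

shake


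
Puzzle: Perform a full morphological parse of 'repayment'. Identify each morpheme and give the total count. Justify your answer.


Step 1: Identify prefix: 're' (meaning: again)
Step 2: Identify root: 'pay'
Step 3: Identify suffix(es): 'ment'
Decomposition: re- (prefix: again) + pay (root) + -ment (suffix: action/result)
Total morphemes: 3

3 morphemes (re- (prefix: again) + pay (root) + -ment (suffix: action/result))


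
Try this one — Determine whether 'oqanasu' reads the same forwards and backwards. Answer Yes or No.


Forward: 'oqanasu'
Reversed: 'usanaqo'
They differ.

No


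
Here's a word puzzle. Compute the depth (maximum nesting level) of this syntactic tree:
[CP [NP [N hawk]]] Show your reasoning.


Count bracket nesting levels:
'[' at pos 0: depth = 1
'[' at pos 4: depth = 2
'[' at pos 8: depth = 3
Maximum depth reached: 3

3


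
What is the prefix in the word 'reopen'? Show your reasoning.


The word 'reopen' = 're' (prefix) + 'open' (root). The prefix is 're'.

re


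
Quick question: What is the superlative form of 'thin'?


Apply superlative formation (double final consonant, add -est): 'thin' -> 'thinnest'.

thinnest


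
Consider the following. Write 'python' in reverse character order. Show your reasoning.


Reverse 'python' character by character: 'nohtyp'.

nohtyp


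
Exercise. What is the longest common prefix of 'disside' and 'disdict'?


Compare from the start: 3 characters match: 'dis'. Mismatch at position 4: 's' vs 'd'.

dis


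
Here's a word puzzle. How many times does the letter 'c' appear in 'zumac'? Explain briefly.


Letter 'c' in 'zumac': found at position(s) 5 = 1 occurrence(s).

1


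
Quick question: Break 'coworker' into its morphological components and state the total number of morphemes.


Step 1: Identify prefix: 'co' (meaning: together)
Step 2: Identify root: 'work'
Step 3: Identify suffix(es): 'er'
Decomposition: co- (prefix: together) + work (root) + -er (suffix: one who)
Total morphemes: 3

3 morphemes (co- (prefix: together) + work (root) + -er (suffix: one who))


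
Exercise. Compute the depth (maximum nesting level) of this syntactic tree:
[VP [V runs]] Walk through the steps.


Count bracket nesting levels:
'[' at pos 0: depth = 1
'[' at pos 4: depth = 2
Maximum depth reached: 2

2


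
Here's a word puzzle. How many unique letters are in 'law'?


Unique letters in 'law': {a, l, w} = 3 distinct letters.

3


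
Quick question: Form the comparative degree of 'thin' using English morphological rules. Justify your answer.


Apply comparative formation (double final consonant, add -er): 'thin' -> 'thinner'.

thinner


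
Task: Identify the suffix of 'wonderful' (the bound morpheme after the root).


The word 'wonderful' = 'wonder' (root) + '-ful' (suffix). The suffix is '-ful'.

ful


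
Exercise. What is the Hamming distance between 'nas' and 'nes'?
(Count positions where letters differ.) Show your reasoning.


Alignment:
Position 1: 'n' vs 'n' = match
Position 2: 'a' vs 'e' = DIFFER
Position 3: 's' vs 's' = match
Total differences: 1

1


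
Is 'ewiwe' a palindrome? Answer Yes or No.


Forward: 'ewiwe'
Reversed: 'ewiwe'
They are identical.

Yes


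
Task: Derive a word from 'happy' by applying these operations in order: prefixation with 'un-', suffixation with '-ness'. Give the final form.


Step 1: Add prefix 'un-' to 'happy' = 'unhappy'
Step 2: Add suffix '-ness' to 'unhappy' = 'unhappiness'

unhappiness


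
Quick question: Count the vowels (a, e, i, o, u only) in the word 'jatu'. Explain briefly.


Vowels in 'jatu': a, u = 2 vowels.

2


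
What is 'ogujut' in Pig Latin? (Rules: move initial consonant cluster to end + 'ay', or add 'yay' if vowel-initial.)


'ogujut' starts with a vowel, so add 'yay': 'ogujutyay'.

ogujutyay


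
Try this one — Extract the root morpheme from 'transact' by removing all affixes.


Remove prefix 'trans' from 'transact' to get root 'act'.

act


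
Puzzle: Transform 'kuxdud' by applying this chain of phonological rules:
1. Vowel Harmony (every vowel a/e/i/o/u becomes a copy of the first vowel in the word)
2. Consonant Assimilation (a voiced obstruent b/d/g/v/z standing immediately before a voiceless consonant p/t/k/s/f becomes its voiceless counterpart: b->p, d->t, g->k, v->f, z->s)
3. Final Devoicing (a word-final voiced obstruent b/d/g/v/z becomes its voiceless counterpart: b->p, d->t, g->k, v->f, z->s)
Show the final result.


Starting form: 'kuxdud'
Rule 1: Vowel Harmony: all vowels already match. No change.
Rule 2: Consonant Assimilation: no voiced obstruent (b/d/g/v/z) stands immediately before a voiceless consonant (p/t/k/s/f). No change.
Rule 3: Final Devoicing: word-final voiced obstruent 'd' becomes voiceless 't'. 'kuxdud' -> 'kuxdut'
Final form: 'kuxdut'

kuxdut


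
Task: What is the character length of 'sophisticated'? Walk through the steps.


Spell out 'sophisticated' and number each letter: s(1), o(2), p(3), h(4), i(5), s(6), t(7), i(8), c(9), a(10), t(11), e(12), d(13). Total: 13 letters.

13


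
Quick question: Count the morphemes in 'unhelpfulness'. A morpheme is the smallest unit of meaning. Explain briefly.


Decomposition: un- (prefix) + help (root) + -ful (suffix) + -ness (suffix) = 4 morpheme(s)

4 morphemes


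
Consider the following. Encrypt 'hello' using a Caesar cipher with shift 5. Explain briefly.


Shift each letter by 5: h -> m, e -> j, l -> q, l -> q, o -> t. Result: 'mjqqt'.

mjqqt


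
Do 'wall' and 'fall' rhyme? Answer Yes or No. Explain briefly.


Rime (stressed vowel + following sounds) of 'wall': -all = /ɔːl/
Rime of 'fall': -all = /ɔːl/
/ɔːl/ and /ɔːl/ are the same ending sound, so the words rhyme.

Yes


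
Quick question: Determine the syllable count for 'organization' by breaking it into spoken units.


Break 'organization' into syllables: or-gan-i-za-tion -> or | gan | i | za | tion = 5 syllables

5 syllables


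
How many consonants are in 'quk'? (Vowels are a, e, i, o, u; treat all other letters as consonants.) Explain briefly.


Consonants in 'quk': q, k = 2 consonants.

2


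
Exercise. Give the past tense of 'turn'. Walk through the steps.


Apply rule: Add -ed. 'turn' becomes 'turned'.

turned


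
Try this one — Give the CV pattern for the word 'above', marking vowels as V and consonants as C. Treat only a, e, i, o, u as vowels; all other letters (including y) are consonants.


Letter mapping: a = V, b = C, o = V, v = C, e = V.

VCVCV


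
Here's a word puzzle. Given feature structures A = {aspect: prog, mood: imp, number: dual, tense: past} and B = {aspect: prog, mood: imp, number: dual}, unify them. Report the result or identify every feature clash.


Compare features:
aspect: A=prog vs B=prog -> unified: prog
mood: A=imp vs B=imp -> unified: imp
number: A=dual vs B=dual -> unified: dual
tense: A=past vs B=_ -> unified: past
No clashes found.

Unified: {aspect: prog, mood: imp, number: dual, tense: past}


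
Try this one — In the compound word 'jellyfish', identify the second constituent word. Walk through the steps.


Split 'jellyfish' into 'jelly' + 'fish'. The second part is 'fish'.

fish


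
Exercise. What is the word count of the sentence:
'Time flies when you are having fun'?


Split into words: Time | flies | when | you | are | having | fun = 7 words.

7


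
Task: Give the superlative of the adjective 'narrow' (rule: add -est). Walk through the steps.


Apply superlative formation (add -est): 'narrow' -> 'narrowest'.

narrowest


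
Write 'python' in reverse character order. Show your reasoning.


Reverse 'python' character by character: 'nohtyp'.

nohtyp


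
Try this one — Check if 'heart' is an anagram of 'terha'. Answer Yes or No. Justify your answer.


Sorted letters of 'heart': 'aehrt'
Sorted letters of 'terha': 'aehrt'
They match.

Yes


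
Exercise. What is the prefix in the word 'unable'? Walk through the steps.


The word 'unable' = 'un' (prefix) + 'able' (root). The prefix is 'un'.

un


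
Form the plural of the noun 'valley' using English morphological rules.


Apply rule: Add -s. 'valley' becomes 'valleys'.

valleys


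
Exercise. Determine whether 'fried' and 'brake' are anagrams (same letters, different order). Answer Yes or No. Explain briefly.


Sorted letters of 'fried': 'defir'
Sorted letters of 'brake': 'abekr'
They do not match.

No


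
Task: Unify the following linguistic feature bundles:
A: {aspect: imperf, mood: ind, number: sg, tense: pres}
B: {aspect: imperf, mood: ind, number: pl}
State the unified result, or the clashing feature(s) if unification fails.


Compare features:
aspect: A=imperf vs B=imperf -> unified: imperf
mood: A=ind vs B=ind -> unified: ind
number: A=sg vs B=pl -> CLASH
tense: A=pres vs B=_ -> unified: pres
Clash detected on feature 'number' (sg vs pl); unification fails.

CLASH on 'number' (sg vs pl)


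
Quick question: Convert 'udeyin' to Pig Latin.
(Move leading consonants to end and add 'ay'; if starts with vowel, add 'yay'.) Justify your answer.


'udeyin' starts with a vowel, so add 'yay': 'udeyinyay'.

udeyinyay


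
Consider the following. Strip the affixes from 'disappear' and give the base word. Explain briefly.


Remove prefix 'dis' from 'disappear' to get root 'appear'.

appear


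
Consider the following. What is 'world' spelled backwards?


Reverse 'world' character by character: 'dlrow'.

dlrow


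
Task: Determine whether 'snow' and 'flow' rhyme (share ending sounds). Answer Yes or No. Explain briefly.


Rime (stressed vowel + following sounds) of 'snow': -ow = /oʊ/
Rime of 'flow': -ow = /oʊ/
/oʊ/ and /oʊ/ are the same ending sound, so the words rhyme.

Yes


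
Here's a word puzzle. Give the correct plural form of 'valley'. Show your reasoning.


Apply rule: Add -s. 'valley' becomes 'valleys'.

valleys


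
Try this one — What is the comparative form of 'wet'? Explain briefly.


Apply comparative formation (double final consonant, add -er): 'wet' -> 'wetter'.

wetter


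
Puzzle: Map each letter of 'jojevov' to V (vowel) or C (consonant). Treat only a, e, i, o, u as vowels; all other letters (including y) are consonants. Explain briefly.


Letter mapping: j = C, o = V, j = C, e = V, v = C, o = V, v = C.

CVCVCVC


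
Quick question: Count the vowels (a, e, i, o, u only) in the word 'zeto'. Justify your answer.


Vowels in 'zeto': e, o = 2 vowels.

2


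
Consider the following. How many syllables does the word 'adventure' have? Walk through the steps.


Break 'adventure' into syllables: ad-ven-ture -> ad | ven | ture = 3 syllables

3 syllables


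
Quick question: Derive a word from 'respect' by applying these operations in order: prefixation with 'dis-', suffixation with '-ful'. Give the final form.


Step 1: Add prefix 'dis-' to 'respect' = 'disrespect'
Step 2: Add suffix '-ful' to 'disrespect' = 'disrespectful'

disrespectful


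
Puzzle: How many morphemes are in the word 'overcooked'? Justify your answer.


Decomposition: over- (prefix) + cook (root) + -ed (suffix) = 3 morpheme(s)

3 morphemes


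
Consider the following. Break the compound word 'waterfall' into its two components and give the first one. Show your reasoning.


Split 'waterfall' into 'water' + 'fall'. The first part is 'water'.

water


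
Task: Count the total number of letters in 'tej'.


Spell out 'tej' and number each letter: t(1), e(2), j(3). Total: 3 letters.

3


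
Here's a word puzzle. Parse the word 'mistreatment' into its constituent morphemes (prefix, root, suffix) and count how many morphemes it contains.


Step 1: Identify prefix: 'mis' (meaning: wrongly)
Step 2: Identify root: 'treat'
Step 3: Identify suffix(es): 'ment'
Decomposition: mis- (prefix: wrongly) + treat (root) + -ment (suffix: action/result)
Total morphemes: 3

3 morphemes (mis- (prefix: wrongly) + treat (root) + -ment (suffix: action/result))


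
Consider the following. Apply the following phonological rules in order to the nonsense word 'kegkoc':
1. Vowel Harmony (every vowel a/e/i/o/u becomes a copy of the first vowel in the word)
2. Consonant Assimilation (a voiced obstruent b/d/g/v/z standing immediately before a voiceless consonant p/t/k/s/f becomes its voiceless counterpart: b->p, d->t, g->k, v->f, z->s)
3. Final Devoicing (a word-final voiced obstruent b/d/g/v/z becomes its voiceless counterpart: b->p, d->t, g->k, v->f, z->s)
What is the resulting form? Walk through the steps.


Starting form: 'kegkoc'
Rule 1: Vowel Harmony: all vowels become 'e' (matching first vowel). 'kegkoc' -> 'kegkec'
Rule 2: Consonant Assimilation: voiced obstruent before voiceless consonant becomes voiceless ('gk' -> 'kk'). 'kegkec' -> 'kekkec'
Rule 3: Final Devoicing: final consonant 'c' is not one of the voiced obstruents b/d/g/v/z. No change.
Final form: 'kekkec'

kekkec


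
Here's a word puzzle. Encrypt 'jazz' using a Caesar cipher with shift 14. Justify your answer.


Shift each letter by 14: j -> x, a -> o, z -> n, z -> n. Result: 'xonn'.

xonn


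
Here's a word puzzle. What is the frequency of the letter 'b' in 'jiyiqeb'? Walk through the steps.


Letter 'b' in 'jiyiqeb': found at position(s) 7 = 1 occurrence(s).

1


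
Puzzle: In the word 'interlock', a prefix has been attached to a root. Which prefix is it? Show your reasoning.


The word 'interlock' = 'inter' (prefix) + 'lock' (root). The prefix is 'inter'.

inter


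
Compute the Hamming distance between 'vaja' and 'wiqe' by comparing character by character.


Alignment:
Position 1: 'v' vs 'w' = DIFFER
Position 2: 'a' vs 'i' = DIFFER
Position 3: 'j' vs 'q' = DIFFER
Position 4: 'a' vs 'e' = DIFFER
Total differences: 4

4


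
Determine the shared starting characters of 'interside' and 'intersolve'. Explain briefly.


Compare from the start: 6 characters match: 'inters'. Mismatch at position 7: 'i' vs 'o'.

inters


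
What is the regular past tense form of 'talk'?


Apply rule: Add -ed. 'talk' becomes 'talked'.

talked


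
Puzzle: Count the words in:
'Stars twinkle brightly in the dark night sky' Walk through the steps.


Split into words: Stars | twinkle | brightly | in | the | dark | night | sky = 8 words.

8


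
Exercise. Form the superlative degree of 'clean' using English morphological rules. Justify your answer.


Apply superlative formation (add -est): 'clean' -> 'cleanest'.

cleanest


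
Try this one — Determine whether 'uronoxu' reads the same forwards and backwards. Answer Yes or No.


Forward: 'uronoxu'
Reversed: 'uxonoru'
They differ.

No


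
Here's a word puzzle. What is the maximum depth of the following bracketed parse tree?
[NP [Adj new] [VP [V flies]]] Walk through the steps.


Count bracket nesting levels:
'[' at pos 0: depth = 1
'[' at pos 4: depth = 2
'[' at pos 14: depth = 2
'[' at pos 18: depth = 3
Maximum depth reached: 3

3


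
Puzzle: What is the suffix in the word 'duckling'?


The word 'duckling' = 'duck' (root) + '-ling' (suffix). The suffix is '-ling'.

ling


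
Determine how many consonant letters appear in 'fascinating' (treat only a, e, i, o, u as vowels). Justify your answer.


Consonants in 'fascinating': f, s, c, n, t, n, g = 7 consonants.

7


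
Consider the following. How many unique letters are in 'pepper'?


Unique letters in 'pepper': {e, p, r} = 3 distinct letters.

3


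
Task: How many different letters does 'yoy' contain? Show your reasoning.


Unique letters in 'yoy': {o, y} = 2 distinct letters.

2


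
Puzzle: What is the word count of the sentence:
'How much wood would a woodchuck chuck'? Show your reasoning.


Split into words: How | much | wood | would | a | woodchuck | chuck = 7 words.

7


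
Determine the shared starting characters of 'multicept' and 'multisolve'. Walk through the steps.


Compare from the start: 5 characters match: 'multi'. Mismatch at position 6: 'c' vs 's'.

multi


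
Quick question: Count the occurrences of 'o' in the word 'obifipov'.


Letter 'o' in 'obifipov': found at position(s) 1, 7 = 2 occurrence(s).

2


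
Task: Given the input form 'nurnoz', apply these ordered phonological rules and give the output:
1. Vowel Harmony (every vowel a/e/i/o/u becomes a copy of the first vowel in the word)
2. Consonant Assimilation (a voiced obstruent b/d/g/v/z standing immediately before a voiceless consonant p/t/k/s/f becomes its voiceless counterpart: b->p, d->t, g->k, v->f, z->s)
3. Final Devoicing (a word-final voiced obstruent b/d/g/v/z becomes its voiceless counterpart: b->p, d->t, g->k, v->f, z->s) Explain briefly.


Starting form: 'nurnoz'
Rule 1: Vowel Harmony: all vowels become 'u' (matching first vowel). 'nurnoz' -> 'nurnuz'
Rule 2: Consonant Assimilation: no voiced obstruent (b/d/g/v/z) stands immediately before a voiceless consonant (p/t/k/s/f). No change.
Rule 3: Final Devoicing: word-final voiced obstruent 'z' becomes voiceless 's'. 'nurnuz' -> 'nurnus'
Final form: 'nurnus'

nurnus


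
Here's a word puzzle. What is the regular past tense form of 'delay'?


Apply rule: Add -ed. 'delay' becomes 'delayed'.

delayed


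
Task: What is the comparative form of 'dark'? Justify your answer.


Apply comparative formation (add -er): 'dark' -> 'darker'.

darker


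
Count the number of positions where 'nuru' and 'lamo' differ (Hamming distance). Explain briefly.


Alignment:
Position 1: 'n' vs 'l' = DIFFER
Position 2: 'u' vs 'a' = DIFFER
Position 3: 'r' vs 'm' = DIFFER
Position 4: 'u' vs 'o' = DIFFER
Total differences: 4

4


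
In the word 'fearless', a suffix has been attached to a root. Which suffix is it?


The word 'fearless' = 'fear' (root) + '-less' (suffix). The suffix is '-less'.

less


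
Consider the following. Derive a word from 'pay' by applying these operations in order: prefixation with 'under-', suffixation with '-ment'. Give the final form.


Step 1: Add prefix 'under-' to 'pay' = 'underpay'
Step 2: Add suffix '-ment' to 'underpay' = 'underpayment'

underpayment


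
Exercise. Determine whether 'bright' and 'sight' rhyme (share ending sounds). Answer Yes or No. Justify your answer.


Rime (stressed vowel + following sounds) of 'bright': -ight = /aɪt/
Rime of 'sight': -ight = /aɪt/
/aɪt/ and /aɪt/ are the same ending sound, so the words rhyme.

Yes


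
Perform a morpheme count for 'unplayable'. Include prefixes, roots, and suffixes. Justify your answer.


Decomposition: un- (prefix) + play (root) + -able (suffix) = 3 morpheme(s)

3 morphemes


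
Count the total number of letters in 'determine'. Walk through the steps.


Spell out 'determine' and number each letter: d(1), e(2), t(3), e(4), r(5), m(6), i(7), n(8), e(9). Total: 9 letters.

9


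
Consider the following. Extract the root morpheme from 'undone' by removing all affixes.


Remove prefix 'un' from 'undone' to get root 'done'.

done


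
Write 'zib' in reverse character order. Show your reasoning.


Reverse 'zib' character by character: 'biz'.

biz


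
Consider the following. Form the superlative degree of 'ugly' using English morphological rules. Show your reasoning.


Apply superlative formation (consonant + y: change y to i, add -est): 'ugly' -> 'ugliest'.

ugliest


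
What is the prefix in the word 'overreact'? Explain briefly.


The word 'overreact' = 'over' (prefix) + 'react' (root). The prefix is 'over'.

over


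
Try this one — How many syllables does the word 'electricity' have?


Break 'electricity' into syllables: e-lec-tric-i-ty -> e | lec | tric | i | ty = 5 syllables

5 syllables


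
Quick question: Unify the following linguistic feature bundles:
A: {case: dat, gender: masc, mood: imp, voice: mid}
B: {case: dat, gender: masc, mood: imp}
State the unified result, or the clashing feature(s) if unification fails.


Compare features:
case: A=dat vs B=dat -> unified: dat
gender: A=masc vs B=masc -> unified: masc
mood: A=imp vs B=imp -> unified: imp
voice: A=mid vs B=_ -> unified: mid
No clashes found.

Unified: {case: dat, gender: masc, mood: imp, voice: mid}
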